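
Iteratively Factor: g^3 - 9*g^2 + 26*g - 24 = (g - 4)*(g^2 - 5*g + 6) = (g - 4)*(g - 3)*(g - 2)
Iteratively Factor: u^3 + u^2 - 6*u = (u)*(u^2 + u - 6) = u*(u - 2)*(u + 3)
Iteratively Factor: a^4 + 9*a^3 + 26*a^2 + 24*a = (a + 3)*(a^3 + 6*a^2 + 8*a) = a*(a + 3)*(a^2 + 6*a + 8) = a*(a + 2)*(a + 3)*(a + 4)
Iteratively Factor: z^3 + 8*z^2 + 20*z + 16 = (z + 2)*(z^2 + 6*z + 8) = (z + 2)^2*(z + 4)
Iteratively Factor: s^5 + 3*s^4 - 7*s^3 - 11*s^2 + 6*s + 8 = (s - 2)*(s^4 + 5*s^3 + 3*s^2 - 5*s - 4) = (s - 2)*(s + 4)*(s^3 + s^2 - s - 1) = (s - 2)*(s - 1)*(s + 4)*(s^2 + 2*s + 1) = (s - 2)*(s - 1)*(s + 1)*(s + 4)*(s + 1)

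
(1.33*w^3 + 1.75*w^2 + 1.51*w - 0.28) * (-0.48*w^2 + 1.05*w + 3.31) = -0.6384*w^5 + 0.5565*w^4 + 5.515*w^3 + 7.5124*w^2 + 4.7041*w - 0.9268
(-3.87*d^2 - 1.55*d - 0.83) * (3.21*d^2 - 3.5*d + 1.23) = -12.4227*d^4 + 8.5695*d^3 - 1.9994*d^2 + 0.9985*d - 1.0209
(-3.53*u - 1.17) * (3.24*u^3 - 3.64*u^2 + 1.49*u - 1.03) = -11.4372*u^4 + 9.0584*u^3 - 1.0009*u^2 + 1.8926*u + 1.2051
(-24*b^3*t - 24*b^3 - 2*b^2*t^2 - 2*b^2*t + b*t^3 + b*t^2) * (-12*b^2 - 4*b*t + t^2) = 288*b^5*t + 288*b^5 + 120*b^4*t^2 + 120*b^4*t - 28*b^3*t^3 - 28*b^3*t^2 - 6*b^2*t^4 - 6*b^2*t^3 + b*t^5 + b*t^4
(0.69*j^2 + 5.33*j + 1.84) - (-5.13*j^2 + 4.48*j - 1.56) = 5.82*j^2 + 0.85*j + 3.4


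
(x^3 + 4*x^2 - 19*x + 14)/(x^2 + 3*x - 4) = (x^2 + 5*x - 14)/(x + 4)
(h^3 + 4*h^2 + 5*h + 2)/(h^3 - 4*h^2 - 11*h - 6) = (h + 2)/(h - 6)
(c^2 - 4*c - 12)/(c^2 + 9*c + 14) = (c - 6)/(c + 7)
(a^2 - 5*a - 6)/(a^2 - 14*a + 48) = (a + 1)/(a - 8)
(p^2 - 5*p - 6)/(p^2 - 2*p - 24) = (p + 1)/(p + 4)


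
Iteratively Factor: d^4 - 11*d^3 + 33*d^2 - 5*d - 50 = (d - 2)*(d^3 - 9*d^2 + 15*d + 25) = (d - 2)*(d + 1)*(d^2 - 10*d + 25) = (d - 5)*(d - 2)*(d + 1)*(d - 5)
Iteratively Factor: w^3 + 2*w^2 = (w)*(w^2 + 2*w) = w*(w + 2)*(w)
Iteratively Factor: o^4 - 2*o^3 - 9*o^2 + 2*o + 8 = (o + 1)*(o^3 - 3*o^2 - 6*o + 8) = (o + 1)*(o + 2)*(o^2 - 5*o + 4) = (o - 4)*(o + 1)*(o + 2)*(o - 1)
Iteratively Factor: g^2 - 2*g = (g - 2)*(g)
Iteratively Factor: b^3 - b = (b)*(b^2 - 1) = b*(b + 1)*(b - 1)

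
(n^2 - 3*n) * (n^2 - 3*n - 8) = n^4 - 6*n^3 + n^2 + 24*n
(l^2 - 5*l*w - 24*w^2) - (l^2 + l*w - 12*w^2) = -6*l*w - 12*w^2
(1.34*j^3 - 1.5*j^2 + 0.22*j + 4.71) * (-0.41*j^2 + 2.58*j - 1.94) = -0.5494*j^5 + 4.0722*j^4 - 6.5598*j^3 + 1.5465*j^2 + 11.725*j - 9.1374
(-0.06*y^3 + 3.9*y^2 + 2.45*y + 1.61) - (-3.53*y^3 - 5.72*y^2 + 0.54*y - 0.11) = 3.47*y^3 + 9.62*y^2 + 1.91*y + 1.72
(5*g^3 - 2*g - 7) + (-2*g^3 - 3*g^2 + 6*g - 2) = 3*g^3 - 3*g^2 + 4*g - 9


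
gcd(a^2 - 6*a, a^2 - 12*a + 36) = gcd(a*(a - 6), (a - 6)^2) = a - 6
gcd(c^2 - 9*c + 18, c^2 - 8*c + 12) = c - 6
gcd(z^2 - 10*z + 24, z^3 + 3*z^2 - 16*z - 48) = z - 4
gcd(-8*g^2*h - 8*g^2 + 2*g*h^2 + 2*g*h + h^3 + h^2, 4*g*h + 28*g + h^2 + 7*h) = 4*g + h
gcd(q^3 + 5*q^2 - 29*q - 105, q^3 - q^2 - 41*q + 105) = q^2 + 2*q - 35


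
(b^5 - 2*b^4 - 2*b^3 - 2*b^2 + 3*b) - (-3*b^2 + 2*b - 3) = b^5 - 2*b^4 - 2*b^3 + b^2 + b + 3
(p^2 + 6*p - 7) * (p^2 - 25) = p^4 + 6*p^3 - 32*p^2 - 150*p + 175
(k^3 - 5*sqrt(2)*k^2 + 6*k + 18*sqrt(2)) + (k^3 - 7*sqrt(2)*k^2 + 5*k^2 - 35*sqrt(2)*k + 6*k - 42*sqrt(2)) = 2*k^3 - 12*sqrt(2)*k^2 + 5*k^2 - 35*sqrt(2)*k + 12*k - 24*sqrt(2)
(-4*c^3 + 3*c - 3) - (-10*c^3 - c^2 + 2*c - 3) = 6*c^3 + c^2 + c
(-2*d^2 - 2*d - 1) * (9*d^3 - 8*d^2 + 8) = -18*d^5 - 2*d^4 + 7*d^3 - 8*d^2 - 16*d - 8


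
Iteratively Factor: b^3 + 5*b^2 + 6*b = (b)*(b^2 + 5*b + 6) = b*(b + 3)*(b + 2)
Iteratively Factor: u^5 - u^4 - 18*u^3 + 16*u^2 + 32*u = (u - 4)*(u^4 + 3*u^3 - 6*u^2 - 8*u) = (u - 4)*(u + 1)*(u^3 + 2*u^2 - 8*u) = u*(u - 4)*(u + 1)*(u^2 + 2*u - 8) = u*(u - 4)*(u + 1)*(u + 4)*(u - 2)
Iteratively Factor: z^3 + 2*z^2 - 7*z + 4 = (z - 1)*(z^2 + 3*z - 4) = (z - 1)*(z + 4)*(z - 1)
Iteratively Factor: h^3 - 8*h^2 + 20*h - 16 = (h - 2)*(h^2 - 6*h + 8) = (h - 4)*(h - 2)*(h - 2)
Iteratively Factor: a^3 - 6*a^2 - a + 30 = (a - 5)*(a^2 - a - 6) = (a - 5)*(a + 2)*(a - 3)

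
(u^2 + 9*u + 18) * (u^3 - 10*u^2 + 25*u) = u^5 - u^4 - 47*u^3 + 45*u^2 + 450*u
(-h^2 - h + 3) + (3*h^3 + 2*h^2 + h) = 3*h^3 + h^2 + 3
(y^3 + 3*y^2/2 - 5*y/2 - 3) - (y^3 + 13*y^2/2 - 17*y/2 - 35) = -5*y^2 + 6*y + 32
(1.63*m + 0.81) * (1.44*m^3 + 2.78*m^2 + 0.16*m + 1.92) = 2.3472*m^4 + 5.6978*m^3 + 2.5126*m^2 + 3.2592*m + 1.5552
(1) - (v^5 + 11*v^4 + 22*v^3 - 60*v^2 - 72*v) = -v^5 - 11*v^4 - 22*v^3 + 60*v^2 + 72*v + 1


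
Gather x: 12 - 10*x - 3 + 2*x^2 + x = 2*x^2 - 9*x + 9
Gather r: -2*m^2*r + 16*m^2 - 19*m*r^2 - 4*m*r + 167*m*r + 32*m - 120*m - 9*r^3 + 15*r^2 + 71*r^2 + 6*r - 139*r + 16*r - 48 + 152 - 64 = 16*m^2 - 88*m - 9*r^3 + r^2*(86 - 19*m) + r*(-2*m^2 + 163*m - 117) + 40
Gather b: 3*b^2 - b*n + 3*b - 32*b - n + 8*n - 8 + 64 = 3*b^2 + b*(-n - 29) + 7*n + 56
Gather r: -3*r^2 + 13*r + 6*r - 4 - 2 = -3*r^2 + 19*r - 6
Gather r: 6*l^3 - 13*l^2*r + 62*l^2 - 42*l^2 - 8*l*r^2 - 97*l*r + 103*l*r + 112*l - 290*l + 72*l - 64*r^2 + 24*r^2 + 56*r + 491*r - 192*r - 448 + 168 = 6*l^3 + 20*l^2 - 106*l + r^2*(-8*l - 40) + r*(-13*l^2 + 6*l + 355) - 280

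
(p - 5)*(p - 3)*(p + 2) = p^3 - 6*p^2 - p + 30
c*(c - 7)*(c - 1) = c^3 - 8*c^2 + 7*c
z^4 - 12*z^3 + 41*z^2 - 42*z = z*(z - 7)*(z - 3)*(z - 2)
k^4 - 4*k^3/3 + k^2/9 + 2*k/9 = k*(k - 1)*(k - 2/3)*(k + 1/3)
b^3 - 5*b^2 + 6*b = b*(b - 3)*(b - 2)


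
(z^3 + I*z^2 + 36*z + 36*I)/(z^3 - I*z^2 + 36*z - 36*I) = (z + I)/(z - I)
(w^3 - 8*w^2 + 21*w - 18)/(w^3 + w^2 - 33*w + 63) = (w - 2)/(w + 7)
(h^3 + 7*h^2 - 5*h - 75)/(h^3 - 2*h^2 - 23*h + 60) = (h + 5)/(h - 4)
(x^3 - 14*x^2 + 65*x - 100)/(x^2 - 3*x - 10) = (x^2 - 9*x + 20)/(x + 2)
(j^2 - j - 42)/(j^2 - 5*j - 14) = (j + 6)/(j + 2)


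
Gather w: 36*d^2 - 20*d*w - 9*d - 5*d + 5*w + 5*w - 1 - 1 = 36*d^2 - 14*d + w*(10 - 20*d) - 2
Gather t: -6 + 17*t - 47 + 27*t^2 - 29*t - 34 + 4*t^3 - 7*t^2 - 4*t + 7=4*t^3 + 20*t^2 - 16*t - 80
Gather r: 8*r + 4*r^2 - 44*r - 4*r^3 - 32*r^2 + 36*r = -4*r^3 - 28*r^2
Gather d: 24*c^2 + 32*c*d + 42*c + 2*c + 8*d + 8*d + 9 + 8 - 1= 24*c^2 + 44*c + d*(32*c + 16) + 16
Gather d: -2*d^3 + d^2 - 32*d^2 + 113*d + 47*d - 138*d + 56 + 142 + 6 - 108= -2*d^3 - 31*d^2 + 22*d + 96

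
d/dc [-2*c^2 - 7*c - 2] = -4*c - 7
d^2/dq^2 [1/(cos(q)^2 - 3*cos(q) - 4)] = (4*sin(q)^4 - 27*sin(q)^2 - 3*cos(q)/4 - 9*cos(3*q)/4 - 3)/(sin(q)^2 + 3*cos(q) + 3)^3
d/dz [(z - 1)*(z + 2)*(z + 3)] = 3*z^2 + 8*z + 1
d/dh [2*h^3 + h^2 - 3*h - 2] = 6*h^2 + 2*h - 3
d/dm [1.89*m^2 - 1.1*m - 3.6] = 3.78*m - 1.1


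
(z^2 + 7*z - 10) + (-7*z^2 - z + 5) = -6*z^2 + 6*z - 5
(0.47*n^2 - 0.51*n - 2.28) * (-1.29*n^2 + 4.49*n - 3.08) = -0.6063*n^4 + 2.7682*n^3 - 0.7963*n^2 - 8.6664*n + 7.0224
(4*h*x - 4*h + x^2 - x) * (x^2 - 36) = 4*h*x^3 - 4*h*x^2 - 144*h*x + 144*h + x^4 - x^3 - 36*x^2 + 36*x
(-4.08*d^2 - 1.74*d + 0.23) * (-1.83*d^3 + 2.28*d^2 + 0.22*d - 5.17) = 7.4664*d^5 - 6.1182*d^4 - 5.2857*d^3 + 21.2352*d^2 + 9.0464*d - 1.1891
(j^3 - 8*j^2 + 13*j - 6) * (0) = 0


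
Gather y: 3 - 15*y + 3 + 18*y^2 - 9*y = 18*y^2 - 24*y + 6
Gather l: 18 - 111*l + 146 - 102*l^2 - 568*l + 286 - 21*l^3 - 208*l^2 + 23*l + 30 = -21*l^3 - 310*l^2 - 656*l + 480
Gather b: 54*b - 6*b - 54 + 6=48*b - 48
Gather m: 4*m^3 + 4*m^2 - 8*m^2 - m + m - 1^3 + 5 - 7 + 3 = 4*m^3 - 4*m^2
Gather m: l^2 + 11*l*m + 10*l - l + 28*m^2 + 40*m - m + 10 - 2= l^2 + 9*l + 28*m^2 + m*(11*l + 39) + 8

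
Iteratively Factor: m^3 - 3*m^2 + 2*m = (m)*(m^2 - 3*m + 2) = m*(m - 1)*(m - 2)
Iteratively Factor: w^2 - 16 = (w + 4)*(w - 4)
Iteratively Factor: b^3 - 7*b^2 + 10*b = (b)*(b^2 - 7*b + 10) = b*(b - 5)*(b - 2)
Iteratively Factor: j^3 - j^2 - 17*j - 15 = (j + 3)*(j^2 - 4*j - 5) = (j + 1)*(j + 3)*(j - 5)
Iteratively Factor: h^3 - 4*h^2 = (h)*(h^2 - 4*h) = h*(h - 4)*(h)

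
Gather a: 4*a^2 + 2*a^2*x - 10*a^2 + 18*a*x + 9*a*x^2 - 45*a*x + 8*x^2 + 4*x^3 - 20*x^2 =a^2*(2*x - 6) + a*(9*x^2 - 27*x) + 4*x^3 - 12*x^2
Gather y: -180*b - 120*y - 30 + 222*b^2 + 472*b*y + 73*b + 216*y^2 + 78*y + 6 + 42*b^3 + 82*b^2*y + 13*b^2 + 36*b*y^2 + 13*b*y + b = 42*b^3 + 235*b^2 - 106*b + y^2*(36*b + 216) + y*(82*b^2 + 485*b - 42) - 24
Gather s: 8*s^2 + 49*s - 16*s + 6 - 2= 8*s^2 + 33*s + 4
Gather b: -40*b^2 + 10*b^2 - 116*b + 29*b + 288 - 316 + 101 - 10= -30*b^2 - 87*b + 63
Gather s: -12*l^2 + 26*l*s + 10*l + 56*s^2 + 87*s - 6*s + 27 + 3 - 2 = -12*l^2 + 10*l + 56*s^2 + s*(26*l + 81) + 28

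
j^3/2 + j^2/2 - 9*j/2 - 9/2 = (j/2 + 1/2)*(j - 3)*(j + 3)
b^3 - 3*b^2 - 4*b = b*(b - 4)*(b + 1)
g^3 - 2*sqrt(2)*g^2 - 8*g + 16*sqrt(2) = (g - 2*sqrt(2))^2*(g + 2*sqrt(2))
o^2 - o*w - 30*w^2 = (o - 6*w)*(o + 5*w)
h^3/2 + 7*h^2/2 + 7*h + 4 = (h/2 + 1)*(h + 1)*(h + 4)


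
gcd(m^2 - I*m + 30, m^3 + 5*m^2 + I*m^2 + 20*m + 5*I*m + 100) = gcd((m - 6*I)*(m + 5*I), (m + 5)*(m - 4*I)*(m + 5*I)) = m + 5*I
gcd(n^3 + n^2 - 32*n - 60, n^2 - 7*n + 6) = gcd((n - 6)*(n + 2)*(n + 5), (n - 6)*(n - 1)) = n - 6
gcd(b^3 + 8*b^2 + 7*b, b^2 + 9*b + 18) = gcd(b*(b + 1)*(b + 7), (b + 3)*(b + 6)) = 1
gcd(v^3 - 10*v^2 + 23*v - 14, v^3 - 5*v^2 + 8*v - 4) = v^2 - 3*v + 2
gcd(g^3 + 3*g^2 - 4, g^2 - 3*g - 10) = g + 2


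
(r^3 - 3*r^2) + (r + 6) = r^3 - 3*r^2 + r + 6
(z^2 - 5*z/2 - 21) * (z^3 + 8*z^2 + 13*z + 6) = z^5 + 11*z^4/2 - 28*z^3 - 389*z^2/2 - 288*z - 126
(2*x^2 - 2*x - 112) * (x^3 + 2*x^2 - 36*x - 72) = 2*x^5 + 2*x^4 - 188*x^3 - 296*x^2 + 4176*x + 8064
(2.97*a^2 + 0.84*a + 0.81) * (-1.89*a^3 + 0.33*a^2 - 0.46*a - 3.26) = -5.6133*a^5 - 0.6075*a^4 - 2.6199*a^3 - 9.8013*a^2 - 3.111*a - 2.6406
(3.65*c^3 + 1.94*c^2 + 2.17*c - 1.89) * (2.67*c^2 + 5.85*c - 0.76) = 9.7455*c^5 + 26.5323*c^4 + 14.3689*c^3 + 6.1738*c^2 - 12.7057*c + 1.4364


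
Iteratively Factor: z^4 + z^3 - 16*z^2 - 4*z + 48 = (z - 2)*(z^3 + 3*z^2 - 10*z - 24) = (z - 2)*(z + 4)*(z^2 - z - 6) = (z - 2)*(z + 2)*(z + 4)*(z - 3)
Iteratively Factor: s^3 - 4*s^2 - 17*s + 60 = (s - 3)*(s^2 - s - 20) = (s - 5)*(s - 3)*(s + 4)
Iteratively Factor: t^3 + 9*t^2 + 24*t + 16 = (t + 1)*(t^2 + 8*t + 16) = (t + 1)*(t + 4)*(t + 4)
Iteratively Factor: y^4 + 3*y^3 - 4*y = (y - 1)*(y^3 + 4*y^2 + 4*y) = (y - 1)*(y + 2)*(y^2 + 2*y) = (y - 1)*(y + 2)^2*(y)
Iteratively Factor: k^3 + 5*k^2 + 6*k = (k + 3)*(k^2 + 2*k) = (k + 2)*(k + 3)*(k)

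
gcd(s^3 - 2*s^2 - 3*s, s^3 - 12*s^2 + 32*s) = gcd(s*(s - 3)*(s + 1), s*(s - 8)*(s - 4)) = s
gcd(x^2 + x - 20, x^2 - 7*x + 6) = 1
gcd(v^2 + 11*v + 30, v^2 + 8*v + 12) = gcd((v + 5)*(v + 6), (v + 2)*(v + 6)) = v + 6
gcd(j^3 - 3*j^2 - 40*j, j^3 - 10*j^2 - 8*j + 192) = j - 8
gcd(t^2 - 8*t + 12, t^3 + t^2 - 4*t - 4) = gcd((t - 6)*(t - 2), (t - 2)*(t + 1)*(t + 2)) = t - 2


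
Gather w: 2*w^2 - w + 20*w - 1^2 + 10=2*w^2 + 19*w + 9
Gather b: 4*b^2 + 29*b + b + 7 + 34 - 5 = 4*b^2 + 30*b + 36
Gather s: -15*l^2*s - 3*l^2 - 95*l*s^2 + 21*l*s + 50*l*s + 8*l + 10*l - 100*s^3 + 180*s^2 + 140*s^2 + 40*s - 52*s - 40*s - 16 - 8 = -3*l^2 + 18*l - 100*s^3 + s^2*(320 - 95*l) + s*(-15*l^2 + 71*l - 52) - 24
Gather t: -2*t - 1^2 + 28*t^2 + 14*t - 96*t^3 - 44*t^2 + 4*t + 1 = -96*t^3 - 16*t^2 + 16*t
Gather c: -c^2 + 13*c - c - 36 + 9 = -c^2 + 12*c - 27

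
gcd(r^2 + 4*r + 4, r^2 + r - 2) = r + 2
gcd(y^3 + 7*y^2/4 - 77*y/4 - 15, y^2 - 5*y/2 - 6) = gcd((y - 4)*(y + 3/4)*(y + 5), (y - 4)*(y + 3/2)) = y - 4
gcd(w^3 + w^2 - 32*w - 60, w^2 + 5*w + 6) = w + 2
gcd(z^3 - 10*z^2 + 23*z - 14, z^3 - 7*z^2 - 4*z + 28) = z^2 - 9*z + 14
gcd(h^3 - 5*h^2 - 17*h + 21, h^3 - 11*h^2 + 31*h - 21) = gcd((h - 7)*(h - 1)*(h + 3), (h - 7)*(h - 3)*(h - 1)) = h^2 - 8*h + 7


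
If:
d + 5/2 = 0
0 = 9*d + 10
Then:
No Solution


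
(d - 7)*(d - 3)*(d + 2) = d^3 - 8*d^2 + d + 42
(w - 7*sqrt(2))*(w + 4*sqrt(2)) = w^2 - 3*sqrt(2)*w - 56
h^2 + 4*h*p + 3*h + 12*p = (h + 3)*(h + 4*p)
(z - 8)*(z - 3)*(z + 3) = z^3 - 8*z^2 - 9*z + 72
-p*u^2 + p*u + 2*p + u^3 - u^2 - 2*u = (-p + u)*(u - 2)*(u + 1)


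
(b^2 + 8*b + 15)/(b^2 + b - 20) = (b + 3)/(b - 4)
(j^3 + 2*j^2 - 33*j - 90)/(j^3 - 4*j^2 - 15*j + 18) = (j + 5)/(j - 1)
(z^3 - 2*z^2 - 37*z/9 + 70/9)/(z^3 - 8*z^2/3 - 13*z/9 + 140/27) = 3*(z + 2)/(3*z + 4)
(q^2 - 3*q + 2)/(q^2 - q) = (q - 2)/q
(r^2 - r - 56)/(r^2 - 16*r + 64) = (r + 7)/(r - 8)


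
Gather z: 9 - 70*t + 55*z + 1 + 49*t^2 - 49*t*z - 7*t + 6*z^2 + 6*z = 49*t^2 - 77*t + 6*z^2 + z*(61 - 49*t) + 10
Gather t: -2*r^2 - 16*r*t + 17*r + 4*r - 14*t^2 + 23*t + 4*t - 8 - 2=-2*r^2 + 21*r - 14*t^2 + t*(27 - 16*r) - 10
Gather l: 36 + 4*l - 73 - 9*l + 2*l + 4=-3*l - 33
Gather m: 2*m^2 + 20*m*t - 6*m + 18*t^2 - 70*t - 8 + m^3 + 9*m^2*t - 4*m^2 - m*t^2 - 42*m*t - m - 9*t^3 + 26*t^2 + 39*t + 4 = m^3 + m^2*(9*t - 2) + m*(-t^2 - 22*t - 7) - 9*t^3 + 44*t^2 - 31*t - 4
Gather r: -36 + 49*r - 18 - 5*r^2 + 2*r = -5*r^2 + 51*r - 54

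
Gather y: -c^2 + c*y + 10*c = -c^2 + c*y + 10*c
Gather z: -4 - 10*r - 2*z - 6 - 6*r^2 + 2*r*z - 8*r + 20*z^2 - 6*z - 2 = -6*r^2 - 18*r + 20*z^2 + z*(2*r - 8) - 12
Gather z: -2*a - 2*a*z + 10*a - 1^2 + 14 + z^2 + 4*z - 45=8*a + z^2 + z*(4 - 2*a) - 32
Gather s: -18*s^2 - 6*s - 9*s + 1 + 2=-18*s^2 - 15*s + 3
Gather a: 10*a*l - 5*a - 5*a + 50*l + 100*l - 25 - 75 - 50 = a*(10*l - 10) + 150*l - 150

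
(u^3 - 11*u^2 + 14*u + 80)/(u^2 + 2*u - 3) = (u^3 - 11*u^2 + 14*u + 80)/(u^2 + 2*u - 3)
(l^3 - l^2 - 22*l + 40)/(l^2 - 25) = (l^2 - 6*l + 8)/(l - 5)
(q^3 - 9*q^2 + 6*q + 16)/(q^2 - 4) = (q^2 - 7*q - 8)/(q + 2)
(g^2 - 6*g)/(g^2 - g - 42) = g*(6 - g)/(-g^2 + g + 42)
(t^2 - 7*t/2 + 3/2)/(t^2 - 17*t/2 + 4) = (t - 3)/(t - 8)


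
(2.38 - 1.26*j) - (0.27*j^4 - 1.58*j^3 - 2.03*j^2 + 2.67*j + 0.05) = -0.27*j^4 + 1.58*j^3 + 2.03*j^2 - 3.93*j + 2.33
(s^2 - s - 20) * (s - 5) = s^3 - 6*s^2 - 15*s + 100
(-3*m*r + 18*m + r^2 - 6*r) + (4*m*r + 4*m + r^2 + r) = m*r + 22*m + 2*r^2 - 5*r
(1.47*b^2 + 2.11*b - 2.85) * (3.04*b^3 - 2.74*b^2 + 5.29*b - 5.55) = 4.4688*b^5 + 2.3866*b^4 - 6.6691*b^3 + 10.8124*b^2 - 26.787*b + 15.8175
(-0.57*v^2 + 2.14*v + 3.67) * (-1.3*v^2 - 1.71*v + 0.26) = 0.741*v^4 - 1.8073*v^3 - 8.5786*v^2 - 5.7193*v + 0.9542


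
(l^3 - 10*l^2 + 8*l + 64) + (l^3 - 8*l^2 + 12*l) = 2*l^3 - 18*l^2 + 20*l + 64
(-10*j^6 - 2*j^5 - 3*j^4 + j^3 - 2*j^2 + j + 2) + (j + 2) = -10*j^6 - 2*j^5 - 3*j^4 + j^3 - 2*j^2 + 2*j + 4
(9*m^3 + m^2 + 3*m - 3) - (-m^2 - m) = 9*m^3 + 2*m^2 + 4*m - 3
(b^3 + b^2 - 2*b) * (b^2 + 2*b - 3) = b^5 + 3*b^4 - 3*b^3 - 7*b^2 + 6*b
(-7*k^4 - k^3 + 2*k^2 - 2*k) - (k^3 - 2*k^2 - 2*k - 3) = -7*k^4 - 2*k^3 + 4*k^2 + 3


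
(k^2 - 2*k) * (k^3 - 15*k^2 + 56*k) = k^5 - 17*k^4 + 86*k^3 - 112*k^2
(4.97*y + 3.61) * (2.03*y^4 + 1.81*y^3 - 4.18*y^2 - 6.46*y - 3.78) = 10.0891*y^5 + 16.324*y^4 - 14.2405*y^3 - 47.196*y^2 - 42.1072*y - 13.6458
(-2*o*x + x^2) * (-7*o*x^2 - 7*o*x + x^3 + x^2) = 14*o^2*x^3 + 14*o^2*x^2 - 9*o*x^4 - 9*o*x^3 + x^5 + x^4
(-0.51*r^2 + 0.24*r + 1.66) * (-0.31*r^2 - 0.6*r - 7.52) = 0.1581*r^4 + 0.2316*r^3 + 3.1766*r^2 - 2.8008*r - 12.4832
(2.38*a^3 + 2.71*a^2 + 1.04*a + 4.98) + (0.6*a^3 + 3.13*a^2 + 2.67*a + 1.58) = 2.98*a^3 + 5.84*a^2 + 3.71*a + 6.56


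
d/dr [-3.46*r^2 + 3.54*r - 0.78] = 3.54 - 6.92*r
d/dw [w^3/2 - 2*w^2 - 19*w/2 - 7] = 3*w^2/2 - 4*w - 19/2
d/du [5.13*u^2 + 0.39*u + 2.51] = 10.26*u + 0.39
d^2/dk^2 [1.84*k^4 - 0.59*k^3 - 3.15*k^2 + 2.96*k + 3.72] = 22.08*k^2 - 3.54*k - 6.3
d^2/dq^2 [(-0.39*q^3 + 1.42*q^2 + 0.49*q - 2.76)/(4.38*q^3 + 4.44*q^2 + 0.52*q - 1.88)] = (69.6525120000001*q^6 + 61.7317200000001*q^5 - 636.154704*q^4 - 691.27992*q^3 - 242.350272*q^2 - 158.32512*q - 36.573408)/(84.027672*q^9 + 255.536208*q^8 + 288.964368*q^7 + 40.003632*q^6 - 185.058144*q^5 - 133.274304*q^4 + 20.53936*q^3 + 45.553152*q^2 + 5.513664*q - 6.644672)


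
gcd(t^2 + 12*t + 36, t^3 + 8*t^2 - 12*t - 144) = t^2 + 12*t + 36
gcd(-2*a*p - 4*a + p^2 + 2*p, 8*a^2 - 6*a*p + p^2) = -2*a + p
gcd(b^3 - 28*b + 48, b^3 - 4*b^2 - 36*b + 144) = b^2 + 2*b - 24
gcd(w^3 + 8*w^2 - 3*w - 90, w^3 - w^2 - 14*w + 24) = w - 3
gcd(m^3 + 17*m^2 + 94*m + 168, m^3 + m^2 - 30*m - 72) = m + 4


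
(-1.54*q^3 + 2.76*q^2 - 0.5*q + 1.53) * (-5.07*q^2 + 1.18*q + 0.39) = 7.8078*q^5 - 15.8104*q^4 + 5.1912*q^3 - 7.2707*q^2 + 1.6104*q + 0.5967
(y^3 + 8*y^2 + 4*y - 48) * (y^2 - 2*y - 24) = y^5 + 6*y^4 - 36*y^3 - 248*y^2 + 1152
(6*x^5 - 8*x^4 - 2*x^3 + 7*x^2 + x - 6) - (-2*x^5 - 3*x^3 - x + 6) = 8*x^5 - 8*x^4 + x^3 + 7*x^2 + 2*x - 12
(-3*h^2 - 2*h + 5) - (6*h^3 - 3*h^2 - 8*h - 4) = -6*h^3 + 6*h + 9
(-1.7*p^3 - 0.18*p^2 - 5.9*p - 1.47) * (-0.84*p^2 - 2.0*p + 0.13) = 1.428*p^5 + 3.5512*p^4 + 5.095*p^3 + 13.0114*p^2 + 2.173*p - 0.1911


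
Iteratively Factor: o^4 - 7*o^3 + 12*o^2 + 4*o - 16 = (o - 2)*(o^3 - 5*o^2 + 2*o + 8) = (o - 2)^2*(o^2 - 3*o - 4) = (o - 4)*(o - 2)^2*(o + 1)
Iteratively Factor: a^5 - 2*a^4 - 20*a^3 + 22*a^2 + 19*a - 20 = (a - 1)*(a^4 - a^3 - 21*a^2 + a + 20) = (a - 5)*(a - 1)*(a^3 + 4*a^2 - a - 4) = (a - 5)*(a - 1)^2*(a^2 + 5*a + 4) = (a - 5)*(a - 1)^2*(a + 4)*(a + 1)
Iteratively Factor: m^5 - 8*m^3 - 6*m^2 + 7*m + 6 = (m + 2)*(m^4 - 2*m^3 - 4*m^2 + 2*m + 3) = (m + 1)*(m + 2)*(m^3 - 3*m^2 - m + 3) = (m + 1)^2*(m + 2)*(m^2 - 4*m + 3) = (m - 3)*(m + 1)^2*(m + 2)*(m - 1)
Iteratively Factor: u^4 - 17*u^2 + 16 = (u - 1)*(u^3 + u^2 - 16*u - 16) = (u - 1)*(u + 4)*(u^2 - 3*u - 4) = (u - 1)*(u + 1)*(u + 4)*(u - 4)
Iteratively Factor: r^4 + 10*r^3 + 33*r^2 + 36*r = (r + 3)*(r^3 + 7*r^2 + 12*r) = (r + 3)*(r + 4)*(r^2 + 3*r) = (r + 3)^2*(r + 4)*(r)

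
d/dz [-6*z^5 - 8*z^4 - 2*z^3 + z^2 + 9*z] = -30*z^4 - 32*z^3 - 6*z^2 + 2*z + 9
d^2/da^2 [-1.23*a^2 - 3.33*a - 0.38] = -2.46000000000000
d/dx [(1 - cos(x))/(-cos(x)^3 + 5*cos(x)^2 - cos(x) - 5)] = 32*(cos(x)^3 - 4*cos(x)^2 + 5*cos(x) - 3)*sin(x)/(20*sin(x)^2 + 7*cos(x) + cos(3*x))^2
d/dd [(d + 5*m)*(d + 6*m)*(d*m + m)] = m*(3*d^2 + 22*d*m + 2*d + 30*m^2 + 11*m)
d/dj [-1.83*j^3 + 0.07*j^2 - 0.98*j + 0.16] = -5.49*j^2 + 0.14*j - 0.98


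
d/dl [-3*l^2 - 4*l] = -6*l - 4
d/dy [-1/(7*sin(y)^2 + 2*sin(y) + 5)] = 2*(7*sin(y) + 1)*cos(y)/(7*sin(y)^2 + 2*sin(y) + 5)^2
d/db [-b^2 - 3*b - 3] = -2*b - 3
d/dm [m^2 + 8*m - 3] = 2*m + 8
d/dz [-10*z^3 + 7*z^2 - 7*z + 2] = -30*z^2 + 14*z - 7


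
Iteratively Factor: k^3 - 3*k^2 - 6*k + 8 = (k - 4)*(k^2 + k - 2) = (k - 4)*(k - 1)*(k + 2)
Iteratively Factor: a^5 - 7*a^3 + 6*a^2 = (a)*(a^4 - 7*a^2 + 6*a) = a^2*(a^3 - 7*a + 6) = a^2*(a - 1)*(a^2 + a - 6) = a^2*(a - 2)*(a - 1)*(a + 3)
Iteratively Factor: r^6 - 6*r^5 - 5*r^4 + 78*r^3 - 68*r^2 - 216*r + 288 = (r - 2)*(r^5 - 4*r^4 - 13*r^3 + 52*r^2 + 36*r - 144) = (r - 3)*(r - 2)*(r^4 - r^3 - 16*r^2 + 4*r + 48) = (r - 3)*(r - 2)*(r + 3)*(r^3 - 4*r^2 - 4*r + 16) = (r - 3)*(r - 2)*(r + 2)*(r + 3)*(r^2 - 6*r + 8) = (r - 3)*(r - 2)^2*(r + 2)*(r + 3)*(r - 4)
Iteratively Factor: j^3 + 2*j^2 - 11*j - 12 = (j + 1)*(j^2 + j - 12) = (j + 1)*(j + 4)*(j - 3)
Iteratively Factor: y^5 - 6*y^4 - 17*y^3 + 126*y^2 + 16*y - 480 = (y - 3)*(y^4 - 3*y^3 - 26*y^2 + 48*y + 160) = (y - 3)*(y + 2)*(y^3 - 5*y^2 - 16*y + 80) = (y - 3)*(y + 2)*(y + 4)*(y^2 - 9*y + 20) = (y - 4)*(y - 3)*(y + 2)*(y + 4)*(y - 5)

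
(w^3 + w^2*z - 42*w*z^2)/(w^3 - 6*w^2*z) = (w + 7*z)/w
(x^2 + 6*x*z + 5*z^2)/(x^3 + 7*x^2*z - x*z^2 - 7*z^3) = (x + 5*z)/(x^2 + 6*x*z - 7*z^2)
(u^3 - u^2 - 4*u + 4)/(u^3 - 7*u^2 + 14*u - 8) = (u + 2)/(u - 4)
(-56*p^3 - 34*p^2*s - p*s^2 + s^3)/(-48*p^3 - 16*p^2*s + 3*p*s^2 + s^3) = (14*p^2 + 5*p*s - s^2)/(12*p^2 + p*s - s^2)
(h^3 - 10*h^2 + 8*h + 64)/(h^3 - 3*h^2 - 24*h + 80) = (h^2 - 6*h - 16)/(h^2 + h - 20)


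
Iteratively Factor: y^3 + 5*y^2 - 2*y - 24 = (y + 4)*(y^2 + y - 6) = (y + 3)*(y + 4)*(y - 2)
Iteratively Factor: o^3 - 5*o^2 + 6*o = (o - 2)*(o^2 - 3*o) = o*(o - 2)*(o - 3)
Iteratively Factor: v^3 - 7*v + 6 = (v - 2)*(v^2 + 2*v - 3) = (v - 2)*(v - 1)*(v + 3)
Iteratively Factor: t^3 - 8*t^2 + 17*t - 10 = (t - 1)*(t^2 - 7*t + 10) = (t - 2)*(t - 1)*(t - 5)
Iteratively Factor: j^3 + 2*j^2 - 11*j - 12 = (j - 3)*(j^2 + 5*j + 4) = (j - 3)*(j + 4)*(j + 1)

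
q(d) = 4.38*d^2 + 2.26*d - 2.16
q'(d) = 8.76*d + 2.26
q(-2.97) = 29.76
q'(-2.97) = -23.76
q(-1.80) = 7.96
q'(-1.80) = -13.51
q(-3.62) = 47.06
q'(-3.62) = -29.45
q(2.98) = 43.47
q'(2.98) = 28.36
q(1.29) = 8.04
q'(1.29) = 13.56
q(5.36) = 135.79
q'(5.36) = 49.21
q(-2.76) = 24.97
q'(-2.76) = -21.92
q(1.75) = 15.21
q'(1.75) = 17.59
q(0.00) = -2.16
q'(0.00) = 2.26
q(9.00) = 372.96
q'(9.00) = 81.10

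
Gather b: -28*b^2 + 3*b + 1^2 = -28*b^2 + 3*b + 1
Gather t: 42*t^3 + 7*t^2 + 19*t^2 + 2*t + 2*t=42*t^3 + 26*t^2 + 4*t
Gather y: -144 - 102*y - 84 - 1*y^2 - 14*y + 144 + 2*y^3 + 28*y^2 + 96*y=2*y^3 + 27*y^2 - 20*y - 84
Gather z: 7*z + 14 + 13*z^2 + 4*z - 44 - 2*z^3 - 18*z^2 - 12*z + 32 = -2*z^3 - 5*z^2 - z + 2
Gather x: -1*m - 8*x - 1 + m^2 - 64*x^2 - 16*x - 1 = m^2 - m - 64*x^2 - 24*x - 2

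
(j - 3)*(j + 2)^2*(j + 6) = j^4 + 7*j^3 - 2*j^2 - 60*j - 72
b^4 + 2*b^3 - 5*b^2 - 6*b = b*(b - 2)*(b + 1)*(b + 3)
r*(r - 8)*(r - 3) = r^3 - 11*r^2 + 24*r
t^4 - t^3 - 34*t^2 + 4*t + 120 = (t - 6)*(t - 2)*(t + 2)*(t + 5)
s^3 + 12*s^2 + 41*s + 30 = (s + 1)*(s + 5)*(s + 6)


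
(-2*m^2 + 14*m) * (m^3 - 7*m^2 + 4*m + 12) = -2*m^5 + 28*m^4 - 106*m^3 + 32*m^2 + 168*m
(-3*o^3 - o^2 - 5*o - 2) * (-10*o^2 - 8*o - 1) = 30*o^5 + 34*o^4 + 61*o^3 + 61*o^2 + 21*o + 2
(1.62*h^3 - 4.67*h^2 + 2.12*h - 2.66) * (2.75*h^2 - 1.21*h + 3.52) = 4.455*h^5 - 14.8027*h^4 + 17.1831*h^3 - 26.3186*h^2 + 10.681*h - 9.3632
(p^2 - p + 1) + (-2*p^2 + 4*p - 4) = -p^2 + 3*p - 3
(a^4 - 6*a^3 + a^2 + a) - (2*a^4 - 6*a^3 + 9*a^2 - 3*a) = -a^4 - 8*a^2 + 4*a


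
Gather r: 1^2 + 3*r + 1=3*r + 2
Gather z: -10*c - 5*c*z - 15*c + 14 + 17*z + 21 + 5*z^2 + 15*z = -25*c + 5*z^2 + z*(32 - 5*c) + 35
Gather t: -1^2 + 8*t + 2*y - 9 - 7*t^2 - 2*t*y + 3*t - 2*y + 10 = -7*t^2 + t*(11 - 2*y)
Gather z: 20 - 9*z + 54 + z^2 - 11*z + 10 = z^2 - 20*z + 84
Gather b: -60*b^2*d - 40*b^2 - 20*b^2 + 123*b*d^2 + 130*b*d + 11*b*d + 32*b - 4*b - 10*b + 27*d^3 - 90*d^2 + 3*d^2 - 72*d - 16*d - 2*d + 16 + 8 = b^2*(-60*d - 60) + b*(123*d^2 + 141*d + 18) + 27*d^3 - 87*d^2 - 90*d + 24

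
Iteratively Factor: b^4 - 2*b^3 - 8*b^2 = (b)*(b^3 - 2*b^2 - 8*b) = b*(b - 4)*(b^2 + 2*b) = b^2*(b - 4)*(b + 2)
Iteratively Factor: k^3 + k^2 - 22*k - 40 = (k - 5)*(k^2 + 6*k + 8) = (k - 5)*(k + 2)*(k + 4)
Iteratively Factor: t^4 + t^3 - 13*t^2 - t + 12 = (t - 1)*(t^3 + 2*t^2 - 11*t - 12) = (t - 1)*(t + 1)*(t^2 + t - 12) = (t - 1)*(t + 1)*(t + 4)*(t - 3)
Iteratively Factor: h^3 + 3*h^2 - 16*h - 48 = (h - 4)*(h^2 + 7*h + 12) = (h - 4)*(h + 4)*(h + 3)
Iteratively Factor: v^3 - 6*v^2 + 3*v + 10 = (v - 2)*(v^2 - 4*v - 5) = (v - 2)*(v + 1)*(v - 5)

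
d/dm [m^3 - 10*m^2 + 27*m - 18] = 3*m^2 - 20*m + 27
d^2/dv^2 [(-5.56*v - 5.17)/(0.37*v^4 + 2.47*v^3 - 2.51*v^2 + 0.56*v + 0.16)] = (-9.133968*v^7 - 95.456004*v^6 - 314.290482*v^5 - 78.3408300000001*v^4 + 460.4614*v^3 - 208.295454*v^2 + 42.46344*v - 6.398816)/(0.050653*v^12 + 1.014429*v^11 + 5.741142*v^10 + 1.535881*v^9 - 35.81025*v^8 + 54.690165*v^7 - 34.259267*v^6 + 7.155144*v^5 + 2.018928*v^4 - 0.984064*v^3 - 0.04224*v^2 + 0.043008*v + 0.004096)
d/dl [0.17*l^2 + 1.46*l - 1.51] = 0.34*l + 1.46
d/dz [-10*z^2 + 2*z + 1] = 2 - 20*z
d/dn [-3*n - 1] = -3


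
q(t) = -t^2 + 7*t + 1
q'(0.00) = 7.00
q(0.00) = 1.00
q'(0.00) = 7.00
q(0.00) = 1.00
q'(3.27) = 0.46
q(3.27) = 13.20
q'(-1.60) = 10.20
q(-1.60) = -12.76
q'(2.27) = 2.46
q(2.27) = 11.74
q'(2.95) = 1.10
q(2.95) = 12.95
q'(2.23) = 2.54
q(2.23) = 11.64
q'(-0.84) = 8.68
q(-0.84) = -5.59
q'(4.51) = -2.02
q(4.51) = 12.23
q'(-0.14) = 7.28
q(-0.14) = 0.00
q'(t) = 7 - 2*t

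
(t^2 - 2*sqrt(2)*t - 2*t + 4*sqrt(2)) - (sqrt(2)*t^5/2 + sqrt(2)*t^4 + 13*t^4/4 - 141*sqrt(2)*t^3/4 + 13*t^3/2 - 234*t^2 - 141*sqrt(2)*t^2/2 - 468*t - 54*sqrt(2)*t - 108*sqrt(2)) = -sqrt(2)*t^5/2 - 13*t^4/4 - sqrt(2)*t^4 - 13*t^3/2 + 141*sqrt(2)*t^3/4 + 141*sqrt(2)*t^2/2 + 235*t^2 + 52*sqrt(2)*t + 466*t + 112*sqrt(2)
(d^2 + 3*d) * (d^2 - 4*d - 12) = d^4 - d^3 - 24*d^2 - 36*d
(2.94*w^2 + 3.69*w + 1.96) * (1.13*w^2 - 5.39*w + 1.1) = 3.3222*w^4 - 11.6769*w^3 - 14.4403*w^2 - 6.5054*w + 2.156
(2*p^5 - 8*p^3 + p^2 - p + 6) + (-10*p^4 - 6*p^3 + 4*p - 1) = 2*p^5 - 10*p^4 - 14*p^3 + p^2 + 3*p + 5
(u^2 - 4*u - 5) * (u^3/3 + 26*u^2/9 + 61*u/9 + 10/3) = u^5/3 + 14*u^4/9 - 58*u^3/9 - 344*u^2/9 - 425*u/9 - 50/3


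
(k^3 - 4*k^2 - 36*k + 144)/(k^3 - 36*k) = (k - 4)/k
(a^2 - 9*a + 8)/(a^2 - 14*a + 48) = (a - 1)/(a - 6)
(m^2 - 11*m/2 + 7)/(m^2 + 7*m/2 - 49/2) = (m - 2)/(m + 7)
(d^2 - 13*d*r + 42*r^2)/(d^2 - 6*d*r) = (d - 7*r)/d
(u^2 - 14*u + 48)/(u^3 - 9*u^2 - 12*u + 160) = (u - 6)/(u^2 - u - 20)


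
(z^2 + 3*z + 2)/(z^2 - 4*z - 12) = (z + 1)/(z - 6)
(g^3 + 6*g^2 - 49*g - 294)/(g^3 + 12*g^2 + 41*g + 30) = (g^2 - 49)/(g^2 + 6*g + 5)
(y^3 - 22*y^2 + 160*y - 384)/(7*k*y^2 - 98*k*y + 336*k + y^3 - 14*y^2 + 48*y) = (y - 8)/(7*k + y)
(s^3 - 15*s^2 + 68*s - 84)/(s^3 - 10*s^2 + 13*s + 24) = (s^3 - 15*s^2 + 68*s - 84)/(s^3 - 10*s^2 + 13*s + 24)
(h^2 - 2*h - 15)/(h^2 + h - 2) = (h^2 - 2*h - 15)/(h^2 + h - 2)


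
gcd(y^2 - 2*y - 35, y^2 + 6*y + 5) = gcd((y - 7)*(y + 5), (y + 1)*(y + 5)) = y + 5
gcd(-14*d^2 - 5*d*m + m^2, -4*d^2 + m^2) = 2*d + m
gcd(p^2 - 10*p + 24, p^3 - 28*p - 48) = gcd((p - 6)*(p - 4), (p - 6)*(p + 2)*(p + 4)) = p - 6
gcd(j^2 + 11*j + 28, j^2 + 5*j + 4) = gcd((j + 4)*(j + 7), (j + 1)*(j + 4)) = j + 4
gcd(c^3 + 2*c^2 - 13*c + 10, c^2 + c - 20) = c + 5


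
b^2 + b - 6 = (b - 2)*(b + 3)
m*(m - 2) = m^2 - 2*m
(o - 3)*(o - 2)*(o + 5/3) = o^3 - 10*o^2/3 - 7*o/3 + 10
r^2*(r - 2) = r^3 - 2*r^2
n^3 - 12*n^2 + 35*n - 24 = (n - 8)*(n - 3)*(n - 1)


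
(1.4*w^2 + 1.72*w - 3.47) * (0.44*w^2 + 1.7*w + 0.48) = 0.616*w^4 + 3.1368*w^3 + 2.0692*w^2 - 5.0734*w - 1.6656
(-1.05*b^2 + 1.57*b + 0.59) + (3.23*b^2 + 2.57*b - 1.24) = 2.18*b^2 + 4.14*b - 0.65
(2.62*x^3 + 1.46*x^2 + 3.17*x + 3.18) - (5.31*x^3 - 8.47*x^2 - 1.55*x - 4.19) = -2.69*x^3 + 9.93*x^2 + 4.72*x + 7.37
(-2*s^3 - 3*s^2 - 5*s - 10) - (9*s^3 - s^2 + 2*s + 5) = -11*s^3 - 2*s^2 - 7*s - 15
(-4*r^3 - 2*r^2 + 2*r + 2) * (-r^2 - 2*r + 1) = 4*r^5 + 10*r^4 - 2*r^3 - 8*r^2 - 2*r + 2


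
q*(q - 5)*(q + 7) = q^3 + 2*q^2 - 35*q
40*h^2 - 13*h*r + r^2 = (-8*h + r)*(-5*h + r)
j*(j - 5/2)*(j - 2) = j^3 - 9*j^2/2 + 5*j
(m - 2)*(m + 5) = m^2 + 3*m - 10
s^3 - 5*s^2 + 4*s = s*(s - 4)*(s - 1)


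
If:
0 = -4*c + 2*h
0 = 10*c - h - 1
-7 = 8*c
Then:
No Solution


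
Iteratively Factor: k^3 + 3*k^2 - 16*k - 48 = (k - 4)*(k^2 + 7*k + 12) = (k - 4)*(k + 3)*(k + 4)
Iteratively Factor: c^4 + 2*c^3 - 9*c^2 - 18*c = (c + 2)*(c^3 - 9*c) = (c - 3)*(c + 2)*(c^2 + 3*c) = (c - 3)*(c + 2)*(c + 3)*(c)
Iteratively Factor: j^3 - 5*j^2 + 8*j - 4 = (j - 1)*(j^2 - 4*j + 4) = (j - 2)*(j - 1)*(j - 2)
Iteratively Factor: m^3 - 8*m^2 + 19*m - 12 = (m - 3)*(m^2 - 5*m + 4) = (m - 3)*(m - 1)*(m - 4)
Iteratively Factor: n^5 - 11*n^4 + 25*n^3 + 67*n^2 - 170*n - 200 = (n - 4)*(n^4 - 7*n^3 - 3*n^2 + 55*n + 50) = (n - 4)*(n + 1)*(n^3 - 8*n^2 + 5*n + 50) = (n - 5)*(n - 4)*(n + 1)*(n^2 - 3*n - 10) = (n - 5)*(n - 4)*(n + 1)*(n + 2)*(n - 5)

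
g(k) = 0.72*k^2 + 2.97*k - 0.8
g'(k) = 1.44*k + 2.97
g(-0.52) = -2.15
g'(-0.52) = 2.22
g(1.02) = 2.98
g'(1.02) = 4.44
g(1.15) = 3.57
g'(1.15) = 4.63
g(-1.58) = -3.70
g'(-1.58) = 0.69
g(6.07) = 43.76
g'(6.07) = 11.71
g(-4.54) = 0.56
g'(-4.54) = -3.57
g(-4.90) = 1.93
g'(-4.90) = -4.09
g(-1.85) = -3.83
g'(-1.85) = 0.31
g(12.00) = 138.52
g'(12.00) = 20.25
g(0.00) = -0.80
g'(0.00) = 2.97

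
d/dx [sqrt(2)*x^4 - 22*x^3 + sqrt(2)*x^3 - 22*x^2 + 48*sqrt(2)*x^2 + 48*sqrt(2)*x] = 4*sqrt(2)*x^3 - 66*x^2 + 3*sqrt(2)*x^2 - 44*x + 96*sqrt(2)*x + 48*sqrt(2)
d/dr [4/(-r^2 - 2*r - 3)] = 8*(r + 1)/(r^2 + 2*r + 3)^2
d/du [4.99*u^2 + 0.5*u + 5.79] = 9.98*u + 0.5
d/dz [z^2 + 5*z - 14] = 2*z + 5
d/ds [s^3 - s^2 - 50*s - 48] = 3*s^2 - 2*s - 50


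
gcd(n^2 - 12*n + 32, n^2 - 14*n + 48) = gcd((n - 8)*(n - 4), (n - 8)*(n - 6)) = n - 8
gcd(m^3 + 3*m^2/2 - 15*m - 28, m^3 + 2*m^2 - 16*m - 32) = m^2 - 2*m - 8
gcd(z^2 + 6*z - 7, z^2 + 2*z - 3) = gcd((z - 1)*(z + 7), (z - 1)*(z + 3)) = z - 1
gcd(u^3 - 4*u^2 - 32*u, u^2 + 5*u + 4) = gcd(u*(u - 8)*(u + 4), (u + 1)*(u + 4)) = u + 4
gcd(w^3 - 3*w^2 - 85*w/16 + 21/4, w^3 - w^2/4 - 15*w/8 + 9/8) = w - 3/4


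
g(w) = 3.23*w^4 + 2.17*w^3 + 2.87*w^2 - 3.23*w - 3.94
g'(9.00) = 9994.42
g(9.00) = 22973.42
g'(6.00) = 3056.29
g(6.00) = 4734.80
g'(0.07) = -2.79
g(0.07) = -4.15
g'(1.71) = 90.22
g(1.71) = 37.40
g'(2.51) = 256.50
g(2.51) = 168.55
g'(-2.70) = -225.57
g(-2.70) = 154.65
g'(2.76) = 333.84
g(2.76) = 242.06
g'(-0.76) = -9.50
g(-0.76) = 0.30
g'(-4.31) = -941.45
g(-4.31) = 1004.14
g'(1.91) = 121.51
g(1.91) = 58.47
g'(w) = 12.92*w^3 + 6.51*w^2 + 5.74*w - 3.23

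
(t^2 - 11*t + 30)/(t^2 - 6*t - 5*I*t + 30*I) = (t - 5)/(t - 5*I)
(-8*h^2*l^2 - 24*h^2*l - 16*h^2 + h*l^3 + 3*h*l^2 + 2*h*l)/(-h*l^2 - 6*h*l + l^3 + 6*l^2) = h*(8*h*l^2 + 24*h*l + 16*h - l^3 - 3*l^2 - 2*l)/(l*(h*l + 6*h - l^2 - 6*l))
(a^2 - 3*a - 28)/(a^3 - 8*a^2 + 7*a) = (a + 4)/(a*(a - 1))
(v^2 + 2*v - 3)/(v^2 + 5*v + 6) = (v - 1)/(v + 2)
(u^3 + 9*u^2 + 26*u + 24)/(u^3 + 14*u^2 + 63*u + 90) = (u^2 + 6*u + 8)/(u^2 + 11*u + 30)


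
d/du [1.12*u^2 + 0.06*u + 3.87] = 2.24*u + 0.06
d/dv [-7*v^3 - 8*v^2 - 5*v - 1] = -21*v^2 - 16*v - 5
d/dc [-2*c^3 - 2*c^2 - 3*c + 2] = -6*c^2 - 4*c - 3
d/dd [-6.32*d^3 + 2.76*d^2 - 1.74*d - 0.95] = -18.96*d^2 + 5.52*d - 1.74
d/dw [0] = 0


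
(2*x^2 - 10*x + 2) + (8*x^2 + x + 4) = 10*x^2 - 9*x + 6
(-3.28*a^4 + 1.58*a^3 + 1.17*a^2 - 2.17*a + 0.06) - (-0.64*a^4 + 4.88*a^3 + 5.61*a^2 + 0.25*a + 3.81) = -2.64*a^4 - 3.3*a^3 - 4.44*a^2 - 2.42*a - 3.75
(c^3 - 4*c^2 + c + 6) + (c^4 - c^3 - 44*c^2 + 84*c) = c^4 - 48*c^2 + 85*c + 6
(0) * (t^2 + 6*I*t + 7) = 0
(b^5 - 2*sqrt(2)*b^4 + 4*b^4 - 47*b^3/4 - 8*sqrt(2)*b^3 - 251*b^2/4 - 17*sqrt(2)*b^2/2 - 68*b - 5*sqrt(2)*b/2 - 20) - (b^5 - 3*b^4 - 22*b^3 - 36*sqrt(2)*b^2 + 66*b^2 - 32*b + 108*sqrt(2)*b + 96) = -2*sqrt(2)*b^4 + 7*b^4 - 8*sqrt(2)*b^3 + 41*b^3/4 - 515*b^2/4 + 55*sqrt(2)*b^2/2 - 221*sqrt(2)*b/2 - 36*b - 116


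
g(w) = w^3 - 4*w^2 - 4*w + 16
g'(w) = 3*w^2 - 8*w - 4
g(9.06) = 395.10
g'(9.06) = 169.77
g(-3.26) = -48.12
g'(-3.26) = 53.96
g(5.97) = 62.33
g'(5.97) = 55.16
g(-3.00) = -35.00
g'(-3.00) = 47.00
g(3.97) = -0.35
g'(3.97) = 11.52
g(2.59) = -3.82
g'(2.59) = -4.60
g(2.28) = -2.06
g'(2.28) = -6.64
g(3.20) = -4.99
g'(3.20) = 1.12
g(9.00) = 385.00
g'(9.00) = 167.00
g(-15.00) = -4199.00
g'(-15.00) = 791.00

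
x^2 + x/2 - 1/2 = (x - 1/2)*(x + 1)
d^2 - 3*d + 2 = (d - 2)*(d - 1)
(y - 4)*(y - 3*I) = y^2 - 4*y - 3*I*y + 12*I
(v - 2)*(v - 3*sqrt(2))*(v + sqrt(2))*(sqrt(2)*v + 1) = sqrt(2)*v^4 - 3*v^3 - 2*sqrt(2)*v^3 - 8*sqrt(2)*v^2 + 6*v^2 - 6*v + 16*sqrt(2)*v + 12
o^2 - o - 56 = (o - 8)*(o + 7)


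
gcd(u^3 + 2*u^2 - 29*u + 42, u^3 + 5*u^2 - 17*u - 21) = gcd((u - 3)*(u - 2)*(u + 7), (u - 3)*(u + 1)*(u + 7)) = u^2 + 4*u - 21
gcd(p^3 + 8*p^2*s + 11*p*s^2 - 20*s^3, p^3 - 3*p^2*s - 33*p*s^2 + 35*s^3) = p^2 + 4*p*s - 5*s^2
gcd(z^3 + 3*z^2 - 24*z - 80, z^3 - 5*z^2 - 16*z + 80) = z^2 - z - 20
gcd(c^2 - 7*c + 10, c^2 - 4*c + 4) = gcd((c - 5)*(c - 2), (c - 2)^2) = c - 2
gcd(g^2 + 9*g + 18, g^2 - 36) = g + 6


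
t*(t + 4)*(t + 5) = t^3 + 9*t^2 + 20*t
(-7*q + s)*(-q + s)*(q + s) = 7*q^3 - q^2*s - 7*q*s^2 + s^3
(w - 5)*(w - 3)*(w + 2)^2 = w^4 - 4*w^3 - 13*w^2 + 28*w + 60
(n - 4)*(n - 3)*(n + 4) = n^3 - 3*n^2 - 16*n + 48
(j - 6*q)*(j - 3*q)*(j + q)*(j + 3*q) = j^4 - 5*j^3*q - 15*j^2*q^2 + 45*j*q^3 + 54*q^4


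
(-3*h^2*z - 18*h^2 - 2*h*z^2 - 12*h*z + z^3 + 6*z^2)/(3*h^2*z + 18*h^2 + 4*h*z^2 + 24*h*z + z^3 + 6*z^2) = (-3*h + z)/(3*h + z)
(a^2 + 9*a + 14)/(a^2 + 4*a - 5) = (a^2 + 9*a + 14)/(a^2 + 4*a - 5)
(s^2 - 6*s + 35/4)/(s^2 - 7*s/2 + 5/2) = (s - 7/2)/(s - 1)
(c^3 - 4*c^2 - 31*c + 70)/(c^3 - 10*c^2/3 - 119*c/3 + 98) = 3*(c^2 + 3*c - 10)/(3*c^2 + 11*c - 42)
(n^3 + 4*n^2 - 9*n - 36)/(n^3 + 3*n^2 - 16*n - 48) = (n - 3)/(n - 4)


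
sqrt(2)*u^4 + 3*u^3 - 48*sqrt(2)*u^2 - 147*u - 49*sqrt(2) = (u - 7)*(u + 7)*(u + sqrt(2))*(sqrt(2)*u + 1)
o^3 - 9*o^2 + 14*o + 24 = (o - 6)*(o - 4)*(o + 1)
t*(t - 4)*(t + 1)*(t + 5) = t^4 + 2*t^3 - 19*t^2 - 20*t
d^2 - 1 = (d - 1)*(d + 1)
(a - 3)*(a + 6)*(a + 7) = a^3 + 10*a^2 + 3*a - 126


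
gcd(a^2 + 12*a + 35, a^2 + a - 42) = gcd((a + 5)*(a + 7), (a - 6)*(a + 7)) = a + 7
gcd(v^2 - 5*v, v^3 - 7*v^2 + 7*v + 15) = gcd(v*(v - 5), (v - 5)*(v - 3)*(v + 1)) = v - 5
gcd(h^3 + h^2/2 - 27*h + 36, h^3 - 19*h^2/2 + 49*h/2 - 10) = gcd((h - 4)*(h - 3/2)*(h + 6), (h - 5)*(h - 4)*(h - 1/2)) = h - 4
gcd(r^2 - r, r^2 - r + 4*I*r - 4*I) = r - 1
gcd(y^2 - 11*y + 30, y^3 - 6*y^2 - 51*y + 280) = y - 5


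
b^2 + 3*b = b*(b + 3)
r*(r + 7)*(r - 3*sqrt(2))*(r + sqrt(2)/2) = r^4 - 5*sqrt(2)*r^3/2 + 7*r^3 - 35*sqrt(2)*r^2/2 - 3*r^2 - 21*r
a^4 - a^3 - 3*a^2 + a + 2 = (a - 2)*(a - 1)*(a + 1)^2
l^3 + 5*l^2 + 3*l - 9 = (l - 1)*(l + 3)^2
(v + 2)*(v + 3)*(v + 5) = v^3 + 10*v^2 + 31*v + 30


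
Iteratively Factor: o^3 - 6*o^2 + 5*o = (o - 1)*(o^2 - 5*o) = (o - 5)*(o - 1)*(o)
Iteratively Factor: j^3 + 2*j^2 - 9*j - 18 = (j - 3)*(j^2 + 5*j + 6) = (j - 3)*(j + 2)*(j + 3)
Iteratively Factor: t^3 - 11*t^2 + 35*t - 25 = (t - 5)*(t^2 - 6*t + 5) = (t - 5)*(t - 1)*(t - 5)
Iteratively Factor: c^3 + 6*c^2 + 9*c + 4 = (c + 1)*(c^2 + 5*c + 4) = (c + 1)*(c + 4)*(c + 1)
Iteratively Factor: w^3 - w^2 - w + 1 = (w - 1)*(w^2 - 1) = (w - 1)^2*(w + 1)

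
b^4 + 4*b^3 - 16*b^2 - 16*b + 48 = (b - 2)^2*(b + 2)*(b + 6)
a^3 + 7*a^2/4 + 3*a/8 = a*(a + 1/4)*(a + 3/2)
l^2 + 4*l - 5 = (l - 1)*(l + 5)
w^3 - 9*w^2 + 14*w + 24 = (w - 6)*(w - 4)*(w + 1)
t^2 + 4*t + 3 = (t + 1)*(t + 3)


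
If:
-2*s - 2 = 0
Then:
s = -1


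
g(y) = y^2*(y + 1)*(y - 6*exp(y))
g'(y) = y^2*(1 - 6*exp(y))*(y + 1) + y^2*(y - 6*exp(y)) + 2*y*(y + 1)*(y - 6*exp(y)) = y*(-6*y^2*exp(y) + 4*y^2 - 24*y*exp(y) + 3*y - 12*exp(y))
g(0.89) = -20.54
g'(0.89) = -77.40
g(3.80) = -18326.59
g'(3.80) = -31984.27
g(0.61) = -6.25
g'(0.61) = -30.39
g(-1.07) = 0.25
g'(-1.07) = -3.97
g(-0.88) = -0.31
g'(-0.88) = -2.04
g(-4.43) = 303.01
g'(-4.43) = -287.64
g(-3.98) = 193.17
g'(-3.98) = -203.80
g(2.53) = -1644.73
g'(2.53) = -3445.40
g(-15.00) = 47250.01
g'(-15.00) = -12825.00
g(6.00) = -608472.34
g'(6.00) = -899481.07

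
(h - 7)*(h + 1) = h^2 - 6*h - 7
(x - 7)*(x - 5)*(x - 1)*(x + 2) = x^4 - 11*x^3 + 21*x^2 + 59*x - 70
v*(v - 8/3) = v^2 - 8*v/3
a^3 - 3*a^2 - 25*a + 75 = (a - 5)*(a - 3)*(a + 5)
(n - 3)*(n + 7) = n^2 + 4*n - 21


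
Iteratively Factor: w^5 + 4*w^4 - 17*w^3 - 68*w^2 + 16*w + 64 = (w - 1)*(w^4 + 5*w^3 - 12*w^2 - 80*w - 64) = (w - 4)*(w - 1)*(w^3 + 9*w^2 + 24*w + 16) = (w - 4)*(w - 1)*(w + 4)*(w^2 + 5*w + 4) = (w - 4)*(w - 1)*(w + 1)*(w + 4)*(w + 4)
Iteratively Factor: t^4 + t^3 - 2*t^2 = (t)*(t^3 + t^2 - 2*t) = t*(t + 2)*(t^2 - t) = t^2*(t + 2)*(t - 1)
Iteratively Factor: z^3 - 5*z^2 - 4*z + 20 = (z + 2)*(z^2 - 7*z + 10) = (z - 5)*(z + 2)*(z - 2)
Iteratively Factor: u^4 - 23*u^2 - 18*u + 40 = (u + 2)*(u^3 - 2*u^2 - 19*u + 20) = (u - 1)*(u + 2)*(u^2 - u - 20) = (u - 1)*(u + 2)*(u + 4)*(u - 5)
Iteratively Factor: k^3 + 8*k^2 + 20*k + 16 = (k + 4)*(k^2 + 4*k + 4) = (k + 2)*(k + 4)*(k + 2)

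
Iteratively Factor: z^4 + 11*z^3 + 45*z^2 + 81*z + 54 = (z + 3)*(z^3 + 8*z^2 + 21*z + 18) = (z + 2)*(z + 3)*(z^2 + 6*z + 9) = (z + 2)*(z + 3)^2*(z + 3)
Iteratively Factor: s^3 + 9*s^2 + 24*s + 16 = (s + 1)*(s^2 + 8*s + 16) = (s + 1)*(s + 4)*(s + 4)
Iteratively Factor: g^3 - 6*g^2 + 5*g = (g - 1)*(g^2 - 5*g) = g*(g - 1)*(g - 5)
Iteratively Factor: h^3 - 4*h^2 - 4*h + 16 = (h - 4)*(h^2 - 4) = (h - 4)*(h + 2)*(h - 2)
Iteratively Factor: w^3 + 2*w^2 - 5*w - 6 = (w + 3)*(w^2 - w - 2) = (w + 1)*(w + 3)*(w - 2)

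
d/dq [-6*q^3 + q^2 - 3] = 2*q*(1 - 9*q)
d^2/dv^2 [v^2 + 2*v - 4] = 2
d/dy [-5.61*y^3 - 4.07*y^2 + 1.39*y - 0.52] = -16.83*y^2 - 8.14*y + 1.39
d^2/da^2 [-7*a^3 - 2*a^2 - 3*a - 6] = -42*a - 4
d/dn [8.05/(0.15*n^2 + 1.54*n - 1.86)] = (-2.415*n - 12.397)/(0.15*n^2 + 1.54*n - 1.86)^2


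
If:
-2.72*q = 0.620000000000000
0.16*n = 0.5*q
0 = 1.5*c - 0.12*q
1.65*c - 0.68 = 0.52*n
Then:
No Solution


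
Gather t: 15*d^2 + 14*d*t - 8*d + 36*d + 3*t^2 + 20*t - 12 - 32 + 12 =15*d^2 + 28*d + 3*t^2 + t*(14*d + 20) - 32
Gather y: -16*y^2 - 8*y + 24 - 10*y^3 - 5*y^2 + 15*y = -10*y^3 - 21*y^2 + 7*y + 24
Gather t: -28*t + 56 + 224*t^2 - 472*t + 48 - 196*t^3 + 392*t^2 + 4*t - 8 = -196*t^3 + 616*t^2 - 496*t + 96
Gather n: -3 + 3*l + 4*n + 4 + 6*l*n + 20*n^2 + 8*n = 3*l + 20*n^2 + n*(6*l + 12) + 1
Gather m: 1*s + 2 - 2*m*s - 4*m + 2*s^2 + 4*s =m*(-2*s - 4) + 2*s^2 + 5*s + 2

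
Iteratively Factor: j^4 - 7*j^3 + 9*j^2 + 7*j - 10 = (j - 2)*(j^3 - 5*j^2 - j + 5) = (j - 2)*(j + 1)*(j^2 - 6*j + 5) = (j - 2)*(j - 1)*(j + 1)*(j - 5)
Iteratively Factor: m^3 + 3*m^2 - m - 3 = (m + 1)*(m^2 + 2*m - 3) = (m + 1)*(m + 3)*(m - 1)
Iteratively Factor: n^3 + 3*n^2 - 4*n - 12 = (n - 2)*(n^2 + 5*n + 6) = (n - 2)*(n + 2)*(n + 3)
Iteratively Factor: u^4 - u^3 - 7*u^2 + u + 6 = (u - 3)*(u^3 + 2*u^2 - u - 2) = (u - 3)*(u + 2)*(u^2 - 1) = (u - 3)*(u + 1)*(u + 2)*(u - 1)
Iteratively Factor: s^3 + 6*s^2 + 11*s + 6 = (s + 1)*(s^2 + 5*s + 6) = (s + 1)*(s + 2)*(s + 3)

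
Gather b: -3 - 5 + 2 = -6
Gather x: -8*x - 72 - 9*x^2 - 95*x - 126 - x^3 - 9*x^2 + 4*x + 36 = -x^3 - 18*x^2 - 99*x - 162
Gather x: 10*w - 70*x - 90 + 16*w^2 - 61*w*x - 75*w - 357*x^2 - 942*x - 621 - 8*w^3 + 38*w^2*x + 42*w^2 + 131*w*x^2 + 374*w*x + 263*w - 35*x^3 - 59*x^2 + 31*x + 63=-8*w^3 + 58*w^2 + 198*w - 35*x^3 + x^2*(131*w - 416) + x*(38*w^2 + 313*w - 981) - 648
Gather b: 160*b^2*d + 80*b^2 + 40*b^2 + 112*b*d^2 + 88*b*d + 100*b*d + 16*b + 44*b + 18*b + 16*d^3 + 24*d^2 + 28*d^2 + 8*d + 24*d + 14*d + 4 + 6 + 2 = b^2*(160*d + 120) + b*(112*d^2 + 188*d + 78) + 16*d^3 + 52*d^2 + 46*d + 12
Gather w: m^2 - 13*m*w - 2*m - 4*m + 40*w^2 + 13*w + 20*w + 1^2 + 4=m^2 - 6*m + 40*w^2 + w*(33 - 13*m) + 5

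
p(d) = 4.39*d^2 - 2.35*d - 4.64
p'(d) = 8.78*d - 2.35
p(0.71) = -4.10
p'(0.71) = 3.88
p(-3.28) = 50.30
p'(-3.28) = -31.15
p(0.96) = -2.85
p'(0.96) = 6.08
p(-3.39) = 53.78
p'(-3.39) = -32.11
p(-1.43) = 7.70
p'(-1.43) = -14.91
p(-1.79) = 13.63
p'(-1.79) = -18.07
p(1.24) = -0.80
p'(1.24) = 8.54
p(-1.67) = 11.53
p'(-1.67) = -17.01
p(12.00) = 599.32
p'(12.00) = 103.01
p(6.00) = 139.30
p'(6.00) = 50.33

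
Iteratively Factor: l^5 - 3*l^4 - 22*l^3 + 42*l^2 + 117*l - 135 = (l + 3)*(l^4 - 6*l^3 - 4*l^2 + 54*l - 45) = (l - 1)*(l + 3)*(l^3 - 5*l^2 - 9*l + 45) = (l - 1)*(l + 3)^2*(l^2 - 8*l + 15) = (l - 5)*(l - 1)*(l + 3)^2*(l - 3)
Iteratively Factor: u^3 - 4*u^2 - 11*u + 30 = (u - 2)*(u^2 - 2*u - 15) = (u - 2)*(u + 3)*(u - 5)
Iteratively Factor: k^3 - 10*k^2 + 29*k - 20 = (k - 1)*(k^2 - 9*k + 20) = (k - 4)*(k - 1)*(k - 5)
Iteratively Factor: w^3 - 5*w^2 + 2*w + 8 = (w + 1)*(w^2 - 6*w + 8) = (w - 2)*(w + 1)*(w - 4)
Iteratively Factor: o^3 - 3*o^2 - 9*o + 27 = (o - 3)*(o^2 - 9) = (o - 3)^2*(o + 3)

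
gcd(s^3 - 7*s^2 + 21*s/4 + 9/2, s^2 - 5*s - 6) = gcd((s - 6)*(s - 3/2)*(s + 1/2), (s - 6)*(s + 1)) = s - 6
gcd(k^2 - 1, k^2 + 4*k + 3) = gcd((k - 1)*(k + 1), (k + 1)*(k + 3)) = k + 1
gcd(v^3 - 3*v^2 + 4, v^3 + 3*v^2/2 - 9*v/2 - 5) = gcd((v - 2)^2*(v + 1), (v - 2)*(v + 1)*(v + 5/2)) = v^2 - v - 2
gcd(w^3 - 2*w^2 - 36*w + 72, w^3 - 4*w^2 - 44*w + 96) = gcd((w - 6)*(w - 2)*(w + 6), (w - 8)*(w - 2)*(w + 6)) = w^2 + 4*w - 12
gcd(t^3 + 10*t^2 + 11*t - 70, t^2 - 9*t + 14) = t - 2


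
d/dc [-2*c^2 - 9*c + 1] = -4*c - 9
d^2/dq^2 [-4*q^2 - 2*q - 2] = -8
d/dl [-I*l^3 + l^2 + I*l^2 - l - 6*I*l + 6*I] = -3*I*l^2 + 2*l*(1 + I) - 1 - 6*I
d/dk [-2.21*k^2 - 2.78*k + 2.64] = -4.42*k - 2.78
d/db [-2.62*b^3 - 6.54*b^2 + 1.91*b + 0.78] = -7.86*b^2 - 13.08*b + 1.91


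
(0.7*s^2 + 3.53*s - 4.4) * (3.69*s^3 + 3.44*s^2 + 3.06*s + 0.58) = 2.583*s^5 + 15.4337*s^4 - 1.9508*s^3 - 3.9282*s^2 - 11.4166*s - 2.552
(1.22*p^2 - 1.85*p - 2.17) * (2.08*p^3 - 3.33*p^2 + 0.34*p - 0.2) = 2.5376*p^5 - 7.9106*p^4 + 2.0617*p^3 + 6.3531*p^2 - 0.3678*p + 0.434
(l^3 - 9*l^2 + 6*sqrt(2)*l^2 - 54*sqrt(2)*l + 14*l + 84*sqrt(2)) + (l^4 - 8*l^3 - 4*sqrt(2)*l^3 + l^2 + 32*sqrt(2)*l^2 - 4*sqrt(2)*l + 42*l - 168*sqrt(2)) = l^4 - 7*l^3 - 4*sqrt(2)*l^3 - 8*l^2 + 38*sqrt(2)*l^2 - 58*sqrt(2)*l + 56*l - 84*sqrt(2)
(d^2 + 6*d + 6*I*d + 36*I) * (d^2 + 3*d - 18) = d^4 + 9*d^3 + 6*I*d^3 + 54*I*d^2 - 108*d - 648*I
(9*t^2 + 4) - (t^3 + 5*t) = -t^3 + 9*t^2 - 5*t + 4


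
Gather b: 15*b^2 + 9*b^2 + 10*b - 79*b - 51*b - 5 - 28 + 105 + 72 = 24*b^2 - 120*b + 144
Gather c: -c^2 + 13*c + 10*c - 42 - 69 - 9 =-c^2 + 23*c - 120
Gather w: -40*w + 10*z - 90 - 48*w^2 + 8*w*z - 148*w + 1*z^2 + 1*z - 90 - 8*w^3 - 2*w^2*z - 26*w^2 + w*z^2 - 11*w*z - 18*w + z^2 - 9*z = -8*w^3 + w^2*(-2*z - 74) + w*(z^2 - 3*z - 206) + 2*z^2 + 2*z - 180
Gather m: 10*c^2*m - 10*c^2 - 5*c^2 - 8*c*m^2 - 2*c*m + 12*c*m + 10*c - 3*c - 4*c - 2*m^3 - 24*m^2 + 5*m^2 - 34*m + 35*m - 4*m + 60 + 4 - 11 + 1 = -15*c^2 + 3*c - 2*m^3 + m^2*(-8*c - 19) + m*(10*c^2 + 10*c - 3) + 54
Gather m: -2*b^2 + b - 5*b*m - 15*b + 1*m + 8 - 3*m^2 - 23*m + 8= -2*b^2 - 14*b - 3*m^2 + m*(-5*b - 22) + 16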